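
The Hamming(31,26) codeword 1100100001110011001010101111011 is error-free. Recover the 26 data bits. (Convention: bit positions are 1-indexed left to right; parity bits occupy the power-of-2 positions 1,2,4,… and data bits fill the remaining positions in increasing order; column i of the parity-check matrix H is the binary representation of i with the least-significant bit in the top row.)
Parity bits occupy power-of-2 positions; data bits are at positions {3,5,6,7,9,10,11,12,13,14,15,17,18,19,20,21,22,23,24,25,26,27,28,29,30,31} (1-indexed).
Extract: c[3]=0 c[5]=1 c[6]=0 c[7]=0 c[9]=0 c[10]=1 c[11]=1 c[12]=1 c[13]=0 c[14]=0 c[15]=1 c[17]=0 c[18]=0 c[19]=1 c[20]=0 c[21]=1 c[22]=0 c[23]=1 c[24]=0 c[25]=1 c[26]=1 c[27]=1 c[28]=1 c[29]=0 c[30]=1 c[31]=1
Data = 01000111001001010101111011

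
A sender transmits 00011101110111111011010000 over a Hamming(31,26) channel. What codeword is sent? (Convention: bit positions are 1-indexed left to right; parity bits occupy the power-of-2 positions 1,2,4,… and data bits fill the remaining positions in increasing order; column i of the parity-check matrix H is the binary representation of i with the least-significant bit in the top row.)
Codeword c = d · G (mod 2), d = 00011101110111111011010000:
  c[0] = d·G[:,0] = (00011101110111111011010000)·(11011010101101010101010101) mod 2 = 0+0+0+1+1+0+0+0+1+0+0+1+0+1+0+1+0+0+0+1+0+1+0+0+0+0 mod 2 = 0
  c[1] = d·G[:,1] = (00011101110111111011010000)·(10110110011011001100110011) mod 2 = 0+0+0+1+0+1+0+0+0+1+0+0+1+1+0+0+1+0+0+0+0+1+0+0+0+0 mod 2 = 1
  c[2] = d·G[:,2] = (00011101110111111011010000)·(10000000000000000000000000) mod 2 = 0+0+0+0+0+0+0+0+0+0+0+0+0+0+0+0+0+0+0+0+0+0+0+0+0+0 mod 2 = 0
  c[3] = d·G[:,3] = (00011101110111111011010000)·(01110001111000111100001111) mod 2 = 0+0+0+1+0+0+0+1+1+1+0+0+0+0+1+1+1+0+0+0+0+0+0+0+0+0 mod 2 = 1
  c[4] = d·G[:,4] = (00011101110111111011010000)·(01000000000000000000000000) mod 2 = 0+0+0+0+0+0+0+0+0+0+0+0+0+0+0+0+0+0+0+0+0+0+0+0+0+0 mod 2 = 0
  c[5] = d·G[:,5] = (00011101110111111011010000)·(00100000000000000000000000) mod 2 = 0+0+0+0+0+0+0+0+0+0+0+0+0+0+0+0+0+0+0+0+0+0+0+0+0+0 mod 2 = 0
  c[6] = d·G[:,6] = (00011101110111111011010000)·(00010000000000000000000000) mod 2 = 0+0+0+1+0+0+0+0+0+0+0+0+0+0+0+0+0+0+0+0+0+0+0+0+0+0 mod 2 = 1
  c[7] = d·G[:,7] = (00011101110111111011010000)·(00001111111000000011111111) mod 2 = 0+0+0+0+1+1+0+1+1+1+0+0+0+0+0+0+0+0+1+1+0+1+0+0+0+0 mod 2 = 0
  c[8] = d·G[:,8] = (00011101110111111011010000)·(00001000000000000000000000) mod 2 = 0+0+0+0+1+0+0+0+0+0+0+0+0+0+0+0+0+0+0+0+0+0+0+0+0+0 mod 2 = 1
  c[9] = d·G[:,9] = (00011101110111111011010000)·(00000100000000000000000000) mod 2 = 0+0+0+0+0+1+0+0+0+0+0+0+0+0+0+0+0+0+0+0+0+0+0+0+0+0 mod 2 = 1
  c[10] = d·G[:,10] = (00011101110111111011010000)·(00000010000000000000000000) mod 2 = 0+0+0+0+0+0+0+0+0+0+0+0+0+0+0+0+0+0+0+0+0+0+0+0+0+0 mod 2 = 0
  c[11] = d·G[:,11] = (00011101110111111011010000)·(00000001000000000000000000) mod 2 = 0+0+0+0+0+0+0+1+0+0+0+0+0+0+0+0+0+0+0+0+0+0+0+0+0+0 mod 2 = 1
  c[12] = d·G[:,12] = (00011101110111111011010000)·(00000000100000000000000000) mod 2 = 0+0+0+0+0+0+0+0+1+0+0+0+0+0+0+0+0+0+0+0+0+0+0+0+0+0 mod 2 = 1
  c[13] = d·G[:,13] = (00011101110111111011010000)·(00000000010000000000000000) mod 2 = 0+0+0+0+0+0+0+0+0+1+0+0+0+0+0+0+0+0+0+0+0+0+0+0+0+0 mod 2 = 1
  c[14] = d·G[:,14] = (00011101110111111011010000)·(00000000001000000000000000) mod 2 = 0+0+0+0+0+0+0+0+0+0+0+0+0+0+0+0+0+0+0+0+0+0+0+0+0+0 mod 2 = 0
  c[15] = d·G[:,15] = (00011101110111111011010000)·(00000000000111111111111111) mod 2 = 0+0+0+0+0+0+0+0+0+0+0+1+1+1+1+1+1+0+1+1+0+1+0+0+0+0 mod 2 = 1
  c[16] = d·G[:,16] = (00011101110111111011010000)·(00000000000100000000000000) mod 2 = 0+0+0+0+0+0+0+0+0+0+0+1+0+0+0+0+0+0+0+0+0+0+0+0+0+0 mod 2 = 1
  c[17] = d·G[:,17] = (00011101110111111011010000)·(00000000000010000000000000) mod 2 = 0+0+0+0+0+0+0+0+0+0+0+0+1+0+0+0+0+0+0+0+0+0+0+0+0+0 mod 2 = 1
  c[18] = d·G[:,18] = (00011101110111111011010000)·(00000000000001000000000000) mod 2 = 0+0+0+0+0+0+0+0+0+0+0+0+0+1+0+0+0+0+0+0+0+0+0+0+0+0 mod 2 = 1
  c[19] = d·G[:,19] = (00011101110111111011010000)·(00000000000000100000000000) mod 2 = 0+0+0+0+0+0+0+0+0+0+0+0+0+0+1+0+0+0+0+0+0+0+0+0+0+0 mod 2 = 1
  c[20] = d·G[:,20] = (00011101110111111011010000)·(00000000000000010000000000) mod 2 = 0+0+0+0+0+0+0+0+0+0+0+0+0+0+0+1+0+0+0+0+0+0+0+0+0+0 mod 2 = 1
  c[21] = d·G[:,21] = (00011101110111111011010000)·(00000000000000001000000000) mod 2 = 0+0+0+0+0+0+0+0+0+0+0+0+0+0+0+0+1+0+0+0+0+0+0+0+0+0 mod 2 = 1
  c[22] = d·G[:,22] = (00011101110111111011010000)·(00000000000000000100000000) mod 2 = 0+0+0+0+0+0+0+0+0+0+0+0+0+0+0+0+0+0+0+0+0+0+0+0+0+0 mod 2 = 0
  c[23] = d·G[:,23] = (00011101110111111011010000)·(00000000000000000010000000) mod 2 = 0+0+0+0+0+0+0+0+0+0+0+0+0+0+0+0+0+0+1+0+0+0+0+0+0+0 mod 2 = 1
  c[24] = d·G[:,24] = (00011101110111111011010000)·(00000000000000000001000000) mod 2 = 0+0+0+0+0+0+0+0+0+0+0+0+0+0+0+0+0+0+0+1+0+0+0+0+0+0 mod 2 = 1
  c[25] = d·G[:,25] = (00011101110111111011010000)·(00000000000000000000100000) mod 2 = 0+0+0+0+0+0+0+0+0+0+0+0+0+0+0+0+0+0+0+0+0+0+0+0+0+0 mod 2 = 0
  c[26] = d·G[:,26] = (00011101110111111011010000)·(00000000000000000000010000) mod 2 = 0+0+0+0+0+0+0+0+0+0+0+0+0+0+0+0+0+0+0+0+0+1+0+0+0+0 mod 2 = 1
  c[27] = d·G[:,27] = (00011101110111111011010000)·(00000000000000000000001000) mod 2 = 0+0+0+0+0+0+0+0+0+0+0+0+0+0+0+0+0+0+0+0+0+0+0+0+0+0 mod 2 = 0
  c[28] = d·G[:,28] = (00011101110111111011010000)·(00000000000000000000000100) mod 2 = 0+0+0+0+0+0+0+0+0+0+0+0+0+0+0+0+0+0+0+0+0+0+0+0+0+0 mod 2 = 0
  c[29] = d·G[:,29] = (00011101110111111011010000)·(00000000000000000000000010) mod 2 = 0+0+0+0+0+0+0+0+0+0+0+0+0+0+0+0+0+0+0+0+0+0+0+0+0+0 mod 2 = 0
  c[30] = d·G[:,30] = (00011101110111111011010000)·(00000000000000000000000001) mod 2 = 0+0+0+0+0+0+0+0+0+0+0+0+0+0+0+0+0+0+0+0+0+0+0+0+0+0 mod 2 = 0
Codeword = 0101001011011101111111011010000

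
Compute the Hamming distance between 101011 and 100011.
XOR = 001000, count of 1s = 1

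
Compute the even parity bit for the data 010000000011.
Sum of data bits: 0+1+0+0+0+0+0+0+0+0+1+1 = 3.
3 mod 2 = 1, so parity bit = 1.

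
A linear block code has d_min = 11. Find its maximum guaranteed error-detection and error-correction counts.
(a) Detection requires d_min ≥ e+1, so e ≤ d_min − 1 = 10.
(b) Correction requires d_min ≥ 2t+1, so t ≤ ⌊(d_min − 1)/2⌋ = ⌊10/2⌋ = 5.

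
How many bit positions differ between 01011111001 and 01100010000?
XOR = 00111101001, count of 1s = 6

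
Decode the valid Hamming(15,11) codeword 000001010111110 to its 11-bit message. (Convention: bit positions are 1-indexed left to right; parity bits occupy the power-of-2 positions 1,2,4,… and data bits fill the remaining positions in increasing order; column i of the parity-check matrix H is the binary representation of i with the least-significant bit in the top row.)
Parity bits occupy power-of-2 positions; data bits are at positions {3,5,6,7,9,10,11,12,13,14,15} (1-indexed).
Extract: c[3]=0 c[5]=0 c[6]=1 c[7]=0 c[9]=0 c[10]=1 c[11]=1 c[12]=1 c[13]=1 c[14]=1 c[15]=0
Data = 00100111110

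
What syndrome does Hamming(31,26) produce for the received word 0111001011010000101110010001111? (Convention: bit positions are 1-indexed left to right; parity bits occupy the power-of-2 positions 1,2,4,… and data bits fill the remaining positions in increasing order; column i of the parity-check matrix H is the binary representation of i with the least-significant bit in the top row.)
Syndrome s = H · r^T (mod 2), r = 0111001011010000101110010001111:
  s[0] = (1010101010101010101010101010101)·(0111001011010000101110010001111) mod 2 = 0+0+1+0+0+0+1+0+1+0+0+0+0+0+0+0+1+0+1+0+1+0+0+0+0+0+0+0+1+0+1 mod 2 = 0
  s[1] = (0110011001100110011001100110011)·(0111001011010000101110010001111) mod 2 = 0+1+1+0+0+0+1+0+0+1+0+0+0+0+0+0+0+0+1+0+0+0+0+0+0+0+0+0+0+1+1 mod 2 = 1
  s[2] = (0001111000011110000111100001111)·(0111001011010000101110010001111) mod 2 = 0+0+0+1+0+0+1+0+0+0+0+1+0+0+0+0+0+0+0+1+1+0+0+0+0+0+0+1+1+1+1 mod 2 = 1
  s[3] = (0000000111111110000000011111111)·(0111001011010000101110010001111) mod 2 = 0+0+0+0+0+0+0+0+1+1+0+1+0+0+0+0+0+0+0+0+0+0+0+1+0+0+0+1+1+1+1 mod 2 = 0
  s[4] = (0000000000000001111111111111111)·(0111001011010000101110010001111) mod 2 = 0+0+0+0+0+0+0+0+0+0+0+0+0+0+0+0+1+0+1+1+1+0+0+1+0+0+0+1+1+1+1 mod 2 = 1
Syndrome = 01101
Non-zero syndrome: error at position 22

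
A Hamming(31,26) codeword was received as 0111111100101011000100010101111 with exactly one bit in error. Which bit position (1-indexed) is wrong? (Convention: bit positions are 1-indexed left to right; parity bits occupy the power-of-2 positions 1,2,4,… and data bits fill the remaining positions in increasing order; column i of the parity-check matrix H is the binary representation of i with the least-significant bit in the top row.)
Syndrome s = H · r^T (mod 2), r = 0111111100101011000100010101111:
  s[0] = (1010101010101010101010101010101)·(0111111100101011000100010101111) mod 2 = 0+0+1+0+1+0+1+0+0+0+1+0+1+0+1+0+0+0+0+0+0+0+0+0+0+0+0+0+1+0+1 mod 2 = 0
  s[1] = (0110011001100110011001100110011)·(0111111100101011000100010101111) mod 2 = 0+1+1+0+0+1+1+0+0+0+1+0+0+0+1+0+0+0+0+0+0+0+0+0+0+1+0+0+0+1+1 mod 2 = 1
  s[2] = (0001111000011110000111100001111)·(0111111100101011000100010101111) mod 2 = 0+0+0+1+1+1+1+0+0+0+0+0+1+0+1+0+0+0+0+1+0+0+0+0+0+0+0+1+1+1+1 mod 2 = 1
  s[3] = (0000000111111110000000011111111)·(0111111100101011000100010101111) mod 2 = 0+0+0+0+0+0+0+1+0+0+1+0+1+0+1+0+0+0+0+0+0+0+0+1+0+1+0+1+1+1+1 mod 2 = 0
  s[4] = (0000000000000001111111111111111)·(0111111100101011000100010101111) mod 2 = 0+0+0+0+0+0+0+0+0+0+0+0+0+0+0+1+0+0+0+1+0+0+0+1+0+1+0+1+1+1+1 mod 2 = 0
Syndrome = 01100
Column i of H is the binary representation of i, so the syndrome is the binary index of the flipped bit.
Read s = 01100 with s[0] as LSB: 0·2^0 + 1·2^1 + 1·2^2 + 0·2^3 + 0·2^4 = 6.
Error is at bit position 6.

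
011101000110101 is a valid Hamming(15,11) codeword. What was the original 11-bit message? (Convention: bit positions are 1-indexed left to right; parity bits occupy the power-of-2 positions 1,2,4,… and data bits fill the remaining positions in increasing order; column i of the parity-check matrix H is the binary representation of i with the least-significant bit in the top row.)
Parity bits occupy power-of-2 positions; data bits are at positions {3,5,6,7,9,10,11,12,13,14,15} (1-indexed).
Extract: c[3]=1 c[5]=0 c[6]=1 c[7]=0 c[9]=0 c[10]=1 c[11]=1 c[12]=0 c[13]=1 c[14]=0 c[15]=1
Data = 10100110101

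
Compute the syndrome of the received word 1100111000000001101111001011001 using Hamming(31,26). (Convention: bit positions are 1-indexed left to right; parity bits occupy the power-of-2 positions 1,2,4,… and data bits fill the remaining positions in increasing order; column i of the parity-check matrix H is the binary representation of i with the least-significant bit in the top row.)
Syndrome s = H · r^T (mod 2), r = 1100111000000001101111001011001:
  s[0] = (1010101010101010101010101010101)·(1100111000000001101111001011001) mod 2 = 1+0+0+0+1+0+1+0+0+0+0+0+0+0+0+0+1+0+1+0+1+0+0+0+1+0+1+0+0+0+1 mod 2 = 1
  s[1] = (0110011001100110011001100110011)·(1100111000000001101111001011001) mod 2 = 0+1+0+0+0+1+1+0+0+0+0+0+0+0+0+0+0+0+1+0+0+1+0+0+0+0+1+0+0+0+1 mod 2 = 1
  s[2] = (0001111000011110000111100001111)·(1100111000000001101111001011001) mod 2 = 0+0+0+0+1+1+1+0+0+0+0+0+0+0+0+0+0+0+0+1+1+1+0+0+0+0+0+1+0+0+1 mod 2 = 0
  s[3] = (0000000111111110000000011111111)·(1100111000000001101111001011001) mod 2 = 0+0+0+0+0+0+0+0+0+0+0+0+0+0+0+0+0+0+0+0+0+0+0+0+1+0+1+1+0+0+1 mod 2 = 0
  s[4] = (0000000000000001111111111111111)·(1100111000000001101111001011001) mod 2 = 0+0+0+0+0+0+0+0+0+0+0+0+0+0+0+1+1+0+1+1+1+1+0+0+1+0+1+1+0+0+1 mod 2 = 0
Syndrome = 11000
Non-zero syndrome: error at position 3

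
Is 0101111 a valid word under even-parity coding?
Sum of all bits: 0+1+0+1+1+1+1 = 5; 5 mod 2 = 1. Result is 1 → parity error detected.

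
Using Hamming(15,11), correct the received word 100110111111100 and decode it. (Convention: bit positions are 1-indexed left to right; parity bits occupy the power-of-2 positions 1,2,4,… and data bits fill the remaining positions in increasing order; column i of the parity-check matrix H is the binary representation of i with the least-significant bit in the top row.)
Syndrome s = H · r^T (mod 2), r = 100110111111100:
  s[0] = (101010101010101)·(100110111111100) mod 2 = 1+0+0+0+1+0+1+0+1+0+1+0+1+0+0 mod 2 = 0
  s[1] = (011001100110011)·(100110111111100) mod 2 = 0+0+0+0+0+0+1+0+0+1+1+0+0+0+0 mod 2 = 1
  s[2] = (000111100001111)·(100110111111100) mod 2 = 0+0+0+1+1+0+1+0+0+0+0+1+1+0+0 mod 2 = 1
  s[3] = (000000011111111)·(100110111111100) mod 2 = 0+0+0+0+0+0+0+1+1+1+1+1+1+0+0 mod 2 = 0
Syndrome = 0110
Column 6 of H equals this syndrome → error at bit 6 (1-indexed).
Flip bit 6: 100110111111100 → 100111111111100
Extract data bits at positions {3,5,6,7,9,10,11,12,13,14,15}: 01111111100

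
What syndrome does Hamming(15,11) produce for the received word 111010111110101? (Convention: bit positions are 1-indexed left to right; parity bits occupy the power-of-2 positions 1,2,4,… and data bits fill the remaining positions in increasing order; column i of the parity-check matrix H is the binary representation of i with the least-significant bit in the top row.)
Syndrome s = H · r^T (mod 2), r = 111010111110101:
  s[0] = (101010101010101)·(111010111110101) mod 2 = 1+0+1+0+1+0+1+0+1+0+1+0+1+0+1 mod 2 = 0
  s[1] = (011001100110011)·(111010111110101) mod 2 = 0+1+1+0+0+0+1+0+0+1+1+0+0+0+1 mod 2 = 0
  s[2] = (000111100001111)·(111010111110101) mod 2 = 0+0+0+0+1+0+1+0+0+0+0+0+1+0+1 mod 2 = 0
  s[3] = (000000011111111)·(111010111110101) mod 2 = 0+0+0+0+0+0+0+1+1+1+1+0+1+0+1 mod 2 = 0
Syndrome = 0000
s = 0: no error detected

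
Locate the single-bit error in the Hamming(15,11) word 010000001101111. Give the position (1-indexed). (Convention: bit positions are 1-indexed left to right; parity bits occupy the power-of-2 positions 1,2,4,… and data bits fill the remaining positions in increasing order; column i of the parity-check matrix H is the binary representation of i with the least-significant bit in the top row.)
Syndrome s = H · r^T (mod 2), r = 010000001101111:
  s[0] = (101010101010101)·(010000001101111) mod 2 = 0+0+0+0+0+0+0+0+1+0+0+0+1+0+1 mod 2 = 1
  s[1] = (011001100110011)·(010000001101111) mod 2 = 0+1+0+0+0+0+0+0+0+1+0+0+0+1+1 mod 2 = 0
  s[2] = (000111100001111)·(010000001101111) mod 2 = 0+0+0+0+0+0+0+0+0+0+0+1+1+1+1 mod 2 = 0
  s[3] = (000000011111111)·(010000001101111) mod 2 = 0+0+0+0+0+0+0+0+1+1+0+1+1+1+1 mod 2 = 0
Syndrome = 1000
Column i of H is the binary representation of i, so the syndrome is the binary index of the flipped bit.
Read s = 1000 with s[0] as LSB: 1·2^0 + 0·2^1 + 0·2^2 + 0·2^3 = 1.
Error is at bit position 1.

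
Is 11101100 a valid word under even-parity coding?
Sum of all bits: 1+1+1+0+1+1+0+0 = 5; 5 mod 2 = 1. Result is 1 → parity error detected.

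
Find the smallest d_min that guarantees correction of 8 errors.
Correcting t errors requires d_min ≥ 2t + 1 = 2·8 + 1 = 17.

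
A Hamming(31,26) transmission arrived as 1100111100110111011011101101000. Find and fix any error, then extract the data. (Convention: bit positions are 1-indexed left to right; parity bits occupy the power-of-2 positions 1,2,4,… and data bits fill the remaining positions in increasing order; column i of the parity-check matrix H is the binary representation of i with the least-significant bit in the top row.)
Syndrome s = H · r^T (mod 2), r = 1100111100110111011011101101000:
  s[0] = (1010101010101010101010101010101)·(1100111100110111011011101101000) mod 2 = 1+0+0+0+1+0+1+0+0+0+1+0+0+0+1+0+0+0+1+0+1+0+1+0+1+0+0+0+0+0+0 mod 2 = 1
  s[1] = (0110011001100110011001100110011)·(1100111100110111011011101101000) mod 2 = 0+1+0+0+0+1+1+0+0+0+1+0+0+1+1+0+0+1+1+0+0+1+1+0+0+1+0+0+0+0+0 mod 2 = 1
  s[2] = (0001111000011110000111100001111)·(1100111100110111011011101101000) mod 2 = 0+0+0+0+1+1+1+0+0+0+0+1+0+1+1+0+0+0+0+0+1+1+1+0+0+0+0+1+0+0+0 mod 2 = 0
  s[3] = (0000000111111110000000011111111)·(1100111100110111011011101101000) mod 2 = 0+0+0+0+0+0+0+1+0+0+1+1+0+1+1+0+0+0+0+0+0+0+0+0+1+1+0+1+0+0+0 mod 2 = 0
  s[4] = (0000000000000001111111111111111)·(1100111100110111011011101101000) mod 2 = 0+0+0+0+0+0+0+0+0+0+0+0+0+0+0+1+0+1+1+0+1+1+1+0+1+1+0+1+0+0+0 mod 2 = 1
Syndrome = 11001
Column 19 of H equals this syndrome → error at bit 19 (1-indexed).
Flip bit 19: 1100111100110111011011101101000 → 1100111100110111010011101101000
Extract data bits at positions {3,5,6,7,9,10,11,12,13,14,15,17,18,19,20,21,22,23,24,25,26,27,28,29,30,31}: 01110011011010011101101000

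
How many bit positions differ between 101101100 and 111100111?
XOR = 010001011, count of 1s = 4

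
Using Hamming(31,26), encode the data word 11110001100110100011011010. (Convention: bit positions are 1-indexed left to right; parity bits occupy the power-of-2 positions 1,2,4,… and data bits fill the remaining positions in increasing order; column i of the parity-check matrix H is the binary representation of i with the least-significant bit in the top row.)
Codeword c = d · G (mod 2), d = 11110001100110100011011010:
  c[0] = d·G[:,0] = (11110001100110100011011010)·(11011010101101010101010101) mod 2 = 1+1+0+1+0+0+0+0+1+0+0+1+0+0+0+0+0+0+0+1+0+1+0+0+0+0 mod 2 = 1
  c[1] = d·G[:,1] = (11110001100110100011011010)·(10110110011011001100110011) mod 2 = 1+0+1+1+0+0+0+0+0+0+0+0+1+0+0+0+0+0+0+0+0+1+0+0+1+0 mod 2 = 0
  c[2] = d·G[:,2] = (11110001100110100011011010)·(10000000000000000000000000) mod 2 = 1+0+0+0+0+0+0+0+0+0+0+0+0+0+0+0+0+0+0+0+0+0+0+0+0+0 mod 2 = 1
  c[3] = d·G[:,3] = (11110001100110100011011010)·(01110001111000111100001111) mod 2 = 0+1+1+1+0+0+0+1+1+0+0+0+0+0+1+0+0+0+0+0+0+0+1+0+1+0 mod 2 = 0
  c[4] = d·G[:,4] = (11110001100110100011011010)·(01000000000000000000000000) mod 2 = 0+1+0+0+0+0+0+0+0+0+0+0+0+0+0+0+0+0+0+0+0+0+0+0+0+0 mod 2 = 1
  c[5] = d·G[:,5] = (11110001100110100011011010)·(00100000000000000000000000) mod 2 = 0+0+1+0+0+0+0+0+0+0+0+0+0+0+0+0+0+0+0+0+0+0+0+0+0+0 mod 2 = 1
  c[6] = d·G[:,6] = (11110001100110100011011010)·(00010000000000000000000000) mod 2 = 0+0+0+1+0+0+0+0+0+0+0+0+0+0+0+0+0+0+0+0+0+0+0+0+0+0 mod 2 = 1
  c[7] = d·G[:,7] = (11110001100110100011011010)·(00001111111000000011111111) mod 2 = 0+0+0+0+0+0+0+1+1+0+0+0+0+0+0+0+0+0+1+1+0+1+1+0+1+0 mod 2 = 1
  c[8] = d·G[:,8] = (11110001100110100011011010)·(00001000000000000000000000) mod 2 = 0+0+0+0+0+0+0+0+0+0+0+0+0+0+0+0+0+0+0+0+0+0+0+0+0+0 mod 2 = 0
  c[9] = d·G[:,9] = (11110001100110100011011010)·(00000100000000000000000000) mod 2 = 0+0+0+0+0+0+0+0+0+0+0+0+0+0+0+0+0+0+0+0+0+0+0+0+0+0 mod 2 = 0
  c[10] = d·G[:,10] = (11110001100110100011011010)·(00000010000000000000000000) mod 2 = 0+0+0+0+0+0+0+0+0+0+0+0+0+0+0+0+0+0+0+0+0+0+0+0+0+0 mod 2 = 0
  c[11] = d·G[:,11] = (11110001100110100011011010)·(00000001000000000000000000) mod 2 = 0+0+0+0+0+0+0+1+0+0+0+0+0+0+0+0+0+0+0+0+0+0+0+0+0+0 mod 2 = 1
  c[12] = d·G[:,12] = (11110001100110100011011010)·(00000000100000000000000000) mod 2 = 0+0+0+0+0+0+0+0+1+0+0+0+0+0+0+0+0+0+0+0+0+0+0+0+0+0 mod 2 = 1
  c[13] = d·G[:,13] = (11110001100110100011011010)·(00000000010000000000000000) mod 2 = 0+0+0+0+0+0+0+0+0+0+0+0+0+0+0+0+0+0+0+0+0+0+0+0+0+0 mod 2 = 0
  c[14] = d·G[:,14] = (11110001100110100011011010)·(00000000001000000000000000) mod 2 = 0+0+0+0+0+0+0+0+0+0+0+0+0+0+0+0+0+0+0+0+0+0+0+0+0+0 mod 2 = 0
  c[15] = d·G[:,15] = (11110001100110100011011010)·(00000000000111111111111111) mod 2 = 0+0+0+0+0+0+0+0+0+0+0+1+1+0+1+0+0+0+1+1+0+1+1+0+1+0 mod 2 = 0
  c[16] = d·G[:,16] = (11110001100110100011011010)·(00000000000100000000000000) mod 2 = 0+0+0+0+0+0+0+0+0+0+0+1+0+0+0+0+0+0+0+0+0+0+0+0+0+0 mod 2 = 1
  c[17] = d·G[:,17] = (11110001100110100011011010)·(00000000000010000000000000) mod 2 = 0+0+0+0+0+0+0+0+0+0+0+0+1+0+0+0+0+0+0+0+0+0+0+0+0+0 mod 2 = 1
  c[18] = d·G[:,18] = (11110001100110100011011010)·(00000000000001000000000000) mod 2 = 0+0+0+0+0+0+0+0+0+0+0+0+0+0+0+0+0+0+0+0+0+0+0+0+0+0 mod 2 = 0
  c[19] = d·G[:,19] = (11110001100110100011011010)·(00000000000000100000000000) mod 2 = 0+0+0+0+0+0+0+0+0+0+0+0+0+0+1+0+0+0+0+0+0+0+0+0+0+0 mod 2 = 1
  c[20] = d·G[:,20] = (11110001100110100011011010)·(00000000000000010000000000) mod 2 = 0+0+0+0+0+0+0+0+0+0+0+0+0+0+0+0+0+0+0+0+0+0+0+0+0+0 mod 2 = 0
  c[21] = d·G[:,21] = (11110001100110100011011010)·(00000000000000001000000000) mod 2 = 0+0+0+0+0+0+0+0+0+0+0+0+0+0+0+0+0+0+0+0+0+0+0+0+0+0 mod 2 = 0
  c[22] = d·G[:,22] = (11110001100110100011011010)·(00000000000000000100000000) mod 2 = 0+0+0+0+0+0+0+0+0+0+0+0+0+0+0+0+0+0+0+0+0+0+0+0+0+0 mod 2 = 0
  c[23] = d·G[:,23] = (11110001100110100011011010)·(00000000000000000010000000) mod 2 = 0+0+0+0+0+0+0+0+0+0+0+0+0+0+0+0+0+0+1+0+0+0+0+0+0+0 mod 2 = 1
  c[24] = d·G[:,24] = (11110001100110100011011010)·(00000000000000000001000000) mod 2 = 0+0+0+0+0+0+0+0+0+0+0+0+0+0+0+0+0+0+0+1+0+0+0+0+0+0 mod 2 = 1
  c[25] = d·G[:,25] = (11110001100110100011011010)·(00000000000000000000100000) mod 2 = 0+0+0+0+0+0+0+0+0+0+0+0+0+0+0+0+0+0+0+0+0+0+0+0+0+0 mod 2 = 0
  c[26] = d·G[:,26] = (11110001100110100011011010)·(00000000000000000000010000) mod 2 = 0+0+0+0+0+0+0+0+0+0+0+0+0+0+0+0+0+0+0+0+0+1+0+0+0+0 mod 2 = 1
  c[27] = d·G[:,27] = (11110001100110100011011010)·(00000000000000000000001000) mod 2 = 0+0+0+0+0+0+0+0+0+0+0+0+0+0+0+0+0+0+0+0+0+0+1+0+0+0 mod 2 = 1
  c[28] = d·G[:,28] = (11110001100110100011011010)·(00000000000000000000000100) mod 2 = 0+0+0+0+0+0+0+0+0+0+0+0+0+0+0+0+0+0+0+0+0+0+0+0+0+0 mod 2 = 0
  c[29] = d·G[:,29] = (11110001100110100011011010)·(00000000000000000000000010) mod 2 = 0+0+0+0+0+0+0+0+0+0+0+0+0+0+0+0+0+0+0+0+0+0+0+0+1+0 mod 2 = 1
  c[30] = d·G[:,30] = (11110001100110100011011010)·(00000000000000000000000001) mod 2 = 0+0+0+0+0+0+0+0+0+0+0+0+0+0+0+0+0+0+0+0+0+0+0+0+0+0 mod 2 = 0
Codeword = 1010111100011000110100011011010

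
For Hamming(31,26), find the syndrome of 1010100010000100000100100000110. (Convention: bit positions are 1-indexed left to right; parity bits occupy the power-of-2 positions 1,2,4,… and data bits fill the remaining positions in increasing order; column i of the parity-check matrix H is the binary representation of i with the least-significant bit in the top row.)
Syndrome s = H · r^T (mod 2), r = 1010100010000100000100100000110:
  s[0] = (1010101010101010101010101010101)·(1010100010000100000100100000110) mod 2 = 1+0+1+0+1+0+0+0+1+0+0+0+0+0+0+0+0+0+0+0+0+0+1+0+0+0+0+0+1+0+0 mod 2 = 0
  s[1] = (0110011001100110011001100110011)·(1010100010000100000100100000110) mod 2 = 0+0+1+0+0+0+0+0+0+0+0+0+0+1+0+0+0+0+0+0+0+0+1+0+0+0+0+0+0+1+0 mod 2 = 0
  s[2] = (0001111000011110000111100001111)·(1010100010000100000100100000110) mod 2 = 0+0+0+0+1+0+0+0+0+0+0+0+0+1+0+0+0+0+0+1+0+0+1+0+0+0+0+0+1+1+0 mod 2 = 0
  s[3] = (0000000111111110000000011111111)·(1010100010000100000100100000110) mod 2 = 0+0+0+0+0+0+0+0+1+0+0+0+0+1+0+0+0+0+0+0+0+0+0+0+0+0+0+0+1+1+0 mod 2 = 0
  s[4] = (0000000000000001111111111111111)·(1010100010000100000100100000110) mod 2 = 0+0+0+0+0+0+0+0+0+0+0+0+0+0+0+0+0+0+0+1+0+0+1+0+0+0+0+0+1+1+0 mod 2 = 0
Syndrome = 00000
s = 0: no error detected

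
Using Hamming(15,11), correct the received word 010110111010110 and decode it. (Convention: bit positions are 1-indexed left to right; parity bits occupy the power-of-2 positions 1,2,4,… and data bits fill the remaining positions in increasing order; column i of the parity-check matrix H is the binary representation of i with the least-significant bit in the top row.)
Syndrome s = H · r^T (mod 2), r = 010110111010110:
  s[0] = (101010101010101)·(010110111010110) mod 2 = 0+0+0+0+1+0+1+0+1+0+1+0+1+0+0 mod 2 = 1
  s[1] = (011001100110011)·(010110111010110) mod 2 = 0+1+0+0+0+0+1+0+0+0+1+0+0+1+0 mod 2 = 0
  s[2] = (000111100001111)·(010110111010110) mod 2 = 0+0+0+1+1+0+1+0+0+0+0+0+1+1+0 mod 2 = 1
  s[3] = (000000011111111)·(010110111010110) mod 2 = 0+0+0+0+0+0+0+1+1+0+1+0+1+1+0 mod 2 = 1
Syndrome = 1011
Column 13 of H equals this syndrome → error at bit 13 (1-indexed).
Flip bit 13: 010110111010110 → 010110111010010
Extract data bits at positions {3,5,6,7,9,10,11,12,13,14,15}: 01011010010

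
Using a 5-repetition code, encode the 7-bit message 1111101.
Repeat each bit 5× and concatenate:
1→11111  1→11111  1→11111  1→11111  1→11111  0→00000  1→11111
Codeword = 11111111111111111111111110000011111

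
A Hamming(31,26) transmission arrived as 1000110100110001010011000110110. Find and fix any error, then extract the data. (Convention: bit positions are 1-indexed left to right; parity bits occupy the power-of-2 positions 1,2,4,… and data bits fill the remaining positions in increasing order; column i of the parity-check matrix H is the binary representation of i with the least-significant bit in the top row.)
Syndrome s = H · r^T (mod 2), r = 1000110100110001010011000110110:
  s[0] = (1010101010101010101010101010101)·(1000110100110001010011000110110) mod 2 = 1+0+0+0+1+0+0+0+0+0+1+0+0+0+0+0+0+0+0+0+1+0+0+0+0+0+1+0+1+0+0 mod 2 = 0
  s[1] = (0110011001100110011001100110011)·(1000110100110001010011000110110) mod 2 = 0+0+0+0+0+1+0+0+0+0+1+0+0+0+0+0+0+1+0+0+0+1+0+0+0+1+1+0+0+1+0 mod 2 = 1
  s[2] = (0001111000011110000111100001111)·(1000110100110001010011000110110) mod 2 = 0+0+0+0+1+1+0+0+0+0+0+1+0+0+0+0+0+0+0+0+1+1+0+0+0+0+0+0+1+1+0 mod 2 = 1
  s[3] = (0000000111111110000000011111111)·(1000110100110001010011000110110) mod 2 = 0+0+0+0+0+0+0+1+0+0+1+1+0+0+0+0+0+0+0+0+0+0+0+0+0+1+1+0+1+1+0 mod 2 = 1
  s[4] = (0000000000000001111111111111111)·(1000110100110001010011000110110) mod 2 = 0+0+0+0+0+0+0+0+0+0+0+0+0+0+0+1+0+1+0+0+1+1+0+0+0+1+1+0+1+1+0 mod 2 = 0
Syndrome = 01110
Column 14 of H equals this syndrome → error at bit 14 (1-indexed).
Flip bit 14: 1000110100110001010011000110110 → 1000110100110101010011000110110
Extract data bits at positions {3,5,6,7,9,10,11,12,13,14,15,17,18,19,20,21,22,23,24,25,26,27,28,29,30,31}: 01100011010010011000110110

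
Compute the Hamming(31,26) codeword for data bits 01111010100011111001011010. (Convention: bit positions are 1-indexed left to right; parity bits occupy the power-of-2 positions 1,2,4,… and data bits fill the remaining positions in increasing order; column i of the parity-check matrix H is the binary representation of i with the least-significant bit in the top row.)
Codeword c = d · G (mod 2), d = 01111010100011111001011010:
  c[0] = d·G[:,0] = (01111010100011111001011010)·(11011010101101010101010101) mod 2 = 0+1+0+1+1+0+1+0+1+0+0+0+0+1+0+1+0+0+0+1+0+1+0+0+0+0 mod 2 = 1
  c[1] = d·G[:,1] = (01111010100011111001011010)·(10110110011011001100110011) mod 2 = 0+0+1+1+0+0+1+0+0+0+0+0+1+1+0+0+1+0+0+0+0+1+0+0+1+0 mod 2 = 0
  c[2] = d·G[:,2] = (01111010100011111001011010)·(10000000000000000000000000) mod 2 = 0+0+0+0+0+0+0+0+0+0+0+0+0+0+0+0+0+0+0+0+0+0+0+0+0+0 mod 2 = 0
  c[3] = d·G[:,3] = (01111010100011111001011010)·(01110001111000111100001111) mod 2 = 0+1+1+1+0+0+0+0+1+0+0+0+0+0+1+1+1+0+0+0+0+0+1+0+1+0 mod 2 = 1
  c[4] = d·G[:,4] = (01111010100011111001011010)·(01000000000000000000000000) mod 2 = 0+1+0+0+0+0+0+0+0+0+0+0+0+0+0+0+0+0+0+0+0+0+0+0+0+0 mod 2 = 1
  c[5] = d·G[:,5] = (01111010100011111001011010)·(00100000000000000000000000) mod 2 = 0+0+1+0+0+0+0+0+0+0+0+0+0+0+0+0+0+0+0+0+0+0+0+0+0+0 mod 2 = 1
  c[6] = d·G[:,6] = (01111010100011111001011010)·(00010000000000000000000000) mod 2 = 0+0+0+1+0+0+0+0+0+0+0+0+0+0+0+0+0+0+0+0+0+0+0+0+0+0 mod 2 = 1
  c[7] = d·G[:,7] = (01111010100011111001011010)·(00001111111000000011111111) mod 2 = 0+0+0+0+1+0+1+0+1+0+0+0+0+0+0+0+0+0+0+1+0+1+1+0+1+0 mod 2 = 1
  c[8] = d·G[:,8] = (01111010100011111001011010)·(00001000000000000000000000) mod 2 = 0+0+0+0+1+0+0+0+0+0+0+0+0+0+0+0+0+0+0+0+0+0+0+0+0+0 mod 2 = 1
  c[9] = d·G[:,9] = (01111010100011111001011010)·(00000100000000000000000000) mod 2 = 0+0+0+0+0+0+0+0+0+0+0+0+0+0+0+0+0+0+0+0+0+0+0+0+0+0 mod 2 = 0
  c[10] = d·G[:,10] = (01111010100011111001011010)·(00000010000000000000000000) mod 2 = 0+0+0+0+0+0+1+0+0+0+0+0+0+0+0+0+0+0+0+0+0+0+0+0+0+0 mod 2 = 1
  c[11] = d·G[:,11] = (01111010100011111001011010)·(00000001000000000000000000) mod 2 = 0+0+0+0+0+0+0+0+0+0+0+0+0+0+0+0+0+0+0+0+0+0+0+0+0+0 mod 2 = 0
  c[12] = d·G[:,12] = (01111010100011111001011010)·(00000000100000000000000000) mod 2 = 0+0+0+0+0+0+0+0+1+0+0+0+0+0+0+0+0+0+0+0+0+0+0+0+0+0 mod 2 = 1
  c[13] = d·G[:,13] = (01111010100011111001011010)·(00000000010000000000000000) mod 2 = 0+0+0+0+0+0+0+0+0+0+0+0+0+0+0+0+0+0+0+0+0+0+0+0+0+0 mod 2 = 0
  c[14] = d·G[:,14] = (01111010100011111001011010)·(00000000001000000000000000) mod 2 = 0+0+0+0+0+0+0+0+0+0+0+0+0+0+0+0+0+0+0+0+0+0+0+0+0+0 mod 2 = 0
  c[15] = d·G[:,15] = (01111010100011111001011010)·(00000000000111111111111111) mod 2 = 0+0+0+0+0+0+0+0+0+0+0+0+1+1+1+1+1+0+0+1+0+1+1+0+1+0 mod 2 = 1
  c[16] = d·G[:,16] = (01111010100011111001011010)·(00000000000100000000000000) mod 2 = 0+0+0+0+0+0+0+0+0+0+0+0+0+0+0+0+0+0+0+0+0+0+0+0+0+0 mod 2 = 0
  c[17] = d·G[:,17] = (01111010100011111001011010)·(00000000000010000000000000) mod 2 = 0+0+0+0+0+0+0+0+0+0+0+0+1+0+0+0+0+0+0+0+0+0+0+0+0+0 mod 2 = 1
  c[18] = d·G[:,18] = (01111010100011111001011010)·(00000000000001000000000000) mod 2 = 0+0+0+0+0+0+0+0+0+0+0+0+0+1+0+0+0+0+0+0+0+0+0+0+0+0 mod 2 = 1
  c[19] = d·G[:,19] = (01111010100011111001011010)·(00000000000000100000000000) mod 2 = 0+0+0+0+0+0+0+0+0+0+0+0+0+0+1+0+0+0+0+0+0+0+0+0+0+0 mod 2 = 1
  c[20] = d·G[:,20] = (01111010100011111001011010)·(00000000000000010000000000) mod 2 = 0+0+0+0+0+0+0+0+0+0+0+0+0+0+0+1+0+0+0+0+0+0+0+0+0+0 mod 2 = 1
  c[21] = d·G[:,21] = (01111010100011111001011010)·(00000000000000001000000000) mod 2 = 0+0+0+0+0+0+0+0+0+0+0+0+0+0+0+0+1+0+0+0+0+0+0+0+0+0 mod 2 = 1
  c[22] = d·G[:,22] = (01111010100011111001011010)·(00000000000000000100000000) mod 2 = 0+0+0+0+0+0+0+0+0+0+0+0+0+0+0+0+0+0+0+0+0+0+0+0+0+0 mod 2 = 0
  c[23] = d·G[:,23] = (01111010100011111001011010)·(00000000000000000010000000) mod 2 = 0+0+0+0+0+0+0+0+0+0+0+0+0+0+0+0+0+0+0+0+0+0+0+0+0+0 mod 2 = 0
  c[24] = d·G[:,24] = (01111010100011111001011010)·(00000000000000000001000000) mod 2 = 0+0+0+0+0+0+0+0+0+0+0+0+0+0+0+0+0+0+0+1+0+0+0+0+0+0 mod 2 = 1
  c[25] = d·G[:,25] = (01111010100011111001011010)·(00000000000000000000100000) mod 2 = 0+0+0+0+0+0+0+0+0+0+0+0+0+0+0+0+0+0+0+0+0+0+0+0+0+0 mod 2 = 0
  c[26] = d·G[:,26] = (01111010100011111001011010)·(00000000000000000000010000) mod 2 = 0+0+0+0+0+0+0+0+0+0+0+0+0+0+0+0+0+0+0+0+0+1+0+0+0+0 mod 2 = 1
  c[27] = d·G[:,27] = (01111010100011111001011010)·(00000000000000000000001000) mod 2 = 0+0+0+0+0+0+0+0+0+0+0+0+0+0+0+0+0+0+0+0+0+0+1+0+0+0 mod 2 = 1
  c[28] = d·G[:,28] = (01111010100011111001011010)·(00000000000000000000000100) mod 2 = 0+0+0+0+0+0+0+0+0+0+0+0+0+0+0+0+0+0+0+0+0+0+0+0+0+0 mod 2 = 0
  c[29] = d·G[:,29] = (01111010100011111001011010)·(00000000000000000000000010) mod 2 = 0+0+0+0+0+0+0+0+0+0+0+0+0+0+0+0+0+0+0+0+0+0+0+0+1+0 mod 2 = 1
  c[30] = d·G[:,30] = (01111010100011111001011010)·(00000000000000000000000001) mod 2 = 0+0+0+0+0+0+0+0+0+0+0+0+0+0+0+0+0+0+0+0+0+0+0+0+0+0 mod 2 = 0
Codeword = 1001111110101001011111001011010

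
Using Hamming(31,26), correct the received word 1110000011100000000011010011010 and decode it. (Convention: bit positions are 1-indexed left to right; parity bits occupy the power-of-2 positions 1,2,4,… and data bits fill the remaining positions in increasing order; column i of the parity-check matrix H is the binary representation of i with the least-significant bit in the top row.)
Syndrome s = H · r^T (mod 2), r = 1110000011100000000011010011010:
  s[0] = (1010101010101010101010101010101)·(1110000011100000000011010011010) mod 2 = 1+0+1+0+0+0+0+0+1+0+1+0+0+0+0+0+0+0+0+0+1+0+0+0+0+0+1+0+0+0+0 mod 2 = 0
  s[1] = (0110011001100110011001100110011)·(1110000011100000000011010011010) mod 2 = 0+1+1+0+0+0+0+0+0+1+1+0+0+0+0+0+0+0+0+0+0+1+0+0+0+0+1+0+0+1+0 mod 2 = 1
  s[2] = (0001111000011110000111100001111)·(1110000011100000000011010011010) mod 2 = 0+0+0+0+0+0+0+0+0+0+0+0+0+0+0+0+0+0+0+0+1+1+0+0+0+0+0+1+0+1+0 mod 2 = 0
  s[3] = (0000000111111110000000011111111)·(1110000011100000000011010011010) mod 2 = 0+0+0+0+0+0+0+0+1+1+1+0+0+0+0+0+0+0+0+0+0+0+0+1+0+0+1+1+0+1+0 mod 2 = 1
  s[4] = (0000000000000001111111111111111)·(1110000011100000000011010011010) mod 2 = 0+0+0+0+0+0+0+0+0+0+0+0+0+0+0+0+0+0+0+0+1+1+0+1+0+0+1+1+0+1+0 mod 2 = 0
Syndrome = 01010
Column 10 of H equals this syndrome → error at bit 10 (1-indexed).
Flip bit 10: 1110000011100000000011010011010 → 1110000010100000000011010011010
Extract data bits at positions {3,5,6,7,9,10,11,12,13,14,15,17,18,19,20,21,22,23,24,25,26,27,28,29,30,31}: 10001010000000011010011010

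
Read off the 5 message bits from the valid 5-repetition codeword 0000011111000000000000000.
Split into 5-bit blocks: 00000 11111 00000 00000 00000
Data = 01000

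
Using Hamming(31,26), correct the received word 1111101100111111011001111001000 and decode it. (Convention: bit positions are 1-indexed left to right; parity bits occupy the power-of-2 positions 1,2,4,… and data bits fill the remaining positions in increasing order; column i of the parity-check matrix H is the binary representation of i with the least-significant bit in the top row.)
Syndrome s = H · r^T (mod 2), r = 1111101100111111011001111001000:
  s[0] = (1010101010101010101010101010101)·(1111101100111111011001111001000) mod 2 = 1+0+1+0+1+0+1+0+0+0+1+0+1+0+1+0+0+0+1+0+0+0+1+0+1+0+0+0+0+0+0 mod 2 = 0
  s[1] = (0110011001100110011001100110011)·(1111101100111111011001111001000) mod 2 = 0+1+1+0+0+0+1+0+0+0+1+0+0+1+1+0+0+1+1+0+0+1+1+0+0+0+0+0+0+0+0 mod 2 = 0
  s[2] = (0001111000011110000111100001111)·(1111101100111111011001111001000) mod 2 = 0+0+0+1+1+0+1+0+0+0+0+1+1+1+1+0+0+0+0+0+0+1+1+0+0+0+0+1+0+0+0 mod 2 = 0
  s[3] = (0000000111111110000000011111111)·(1111101100111111011001111001000) mod 2 = 0+0+0+0+0+0+0+1+0+0+1+1+1+1+1+0+0+0+0+0+0+0+0+1+1+0+0+1+0+0+0 mod 2 = 1
  s[4] = (0000000000000001111111111111111)·(1111101100111111011001111001000) mod 2 = 0+0+0+0+0+0+0+0+0+0+0+0+0+0+0+1+0+1+1+0+0+1+1+1+1+0+0+1+0+0+0 mod 2 = 0
Syndrome = 00010
Column 8 of H equals this syndrome → error at bit 8 (1-indexed).
Flip bit 8: 1111101100111111011001111001000 → 1111101000111111011001111001000
Extract data bits at positions {3,5,6,7,9,10,11,12,13,14,15,17,18,19,20,21,22,23,24,25,26,27,28,29,30,31}: 11010011111011001111001000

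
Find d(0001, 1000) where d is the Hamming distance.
XOR = 1001, count of 1s = 2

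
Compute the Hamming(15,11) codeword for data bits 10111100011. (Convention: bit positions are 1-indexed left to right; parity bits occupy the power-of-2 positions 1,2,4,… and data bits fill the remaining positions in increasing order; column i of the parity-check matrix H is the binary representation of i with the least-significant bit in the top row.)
Codeword c = d · G (mod 2), d = 10111100011:
  c[0] = d·G[:,0] = (10111100011)·(11011010101) mod 2 = 1+0+0+1+1+0+0+0+0+0+1 mod 2 = 0
  c[1] = d·G[:,1] = (10111100011)·(10110110011) mod 2 = 1+0+1+1+0+1+0+0+0+1+1 mod 2 = 0
  c[2] = d·G[:,2] = (10111100011)·(10000000000) mod 2 = 1+0+0+0+0+0+0+0+0+0+0 mod 2 = 1
  c[3] = d·G[:,3] = (10111100011)·(01110001111) mod 2 = 0+0+1+1+0+0+0+0+0+1+1 mod 2 = 0
  c[4] = d·G[:,4] = (10111100011)·(01000000000) mod 2 = 0+0+0+0+0+0+0+0+0+0+0 mod 2 = 0
  c[5] = d·G[:,5] = (10111100011)·(00100000000) mod 2 = 0+0+1+0+0+0+0+0+0+0+0 mod 2 = 1
  c[6] = d·G[:,6] = (10111100011)·(00010000000) mod 2 = 0+0+0+1+0+0+0+0+0+0+0 mod 2 = 1
  c[7] = d·G[:,7] = (10111100011)·(00001111111) mod 2 = 0+0+0+0+1+1+0+0+0+1+1 mod 2 = 0
  c[8] = d·G[:,8] = (10111100011)·(00001000000) mod 2 = 0+0+0+0+1+0+0+0+0+0+0 mod 2 = 1
  c[9] = d·G[:,9] = (10111100011)·(00000100000) mod 2 = 0+0+0+0+0+1+0+0+0+0+0 mod 2 = 1
  c[10] = d·G[:,10] = (10111100011)·(00000010000) mod 2 = 0+0+0+0+0+0+0+0+0+0+0 mod 2 = 0
  c[11] = d·G[:,11] = (10111100011)·(00000001000) mod 2 = 0+0+0+0+0+0+0+0+0+0+0 mod 2 = 0
  c[12] = d·G[:,12] = (10111100011)·(00000000100) mod 2 = 0+0+0+0+0+0+0+0+0+0+0 mod 2 = 0
  c[13] = d·G[:,13] = (10111100011)·(00000000010) mod 2 = 0+0+0+0+0+0+0+0+0+1+0 mod 2 = 1
  c[14] = d·G[:,14] = (10111100011)·(00000000001) mod 2 = 0+0+0+0+0+0+0+0+0+0+1 mod 2 = 1
Codeword = 001001101100011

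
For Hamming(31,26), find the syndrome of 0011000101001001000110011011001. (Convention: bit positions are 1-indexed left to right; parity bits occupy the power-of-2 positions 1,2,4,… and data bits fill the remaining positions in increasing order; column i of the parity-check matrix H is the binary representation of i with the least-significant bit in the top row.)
Syndrome s = H · r^T (mod 2), r = 0011000101001001000110011011001:
  s[0] = (1010101010101010101010101010101)·(0011000101001001000110011011001) mod 2 = 0+0+1+0+0+0+0+0+0+0+0+0+1+0+0+0+0+0+0+0+1+0+0+0+1+0+1+0+0+0+1 mod 2 = 0
  s[1] = (0110011001100110011001100110011)·(0011000101001001000110011011001) mod 2 = 0+0+1+0+0+0+0+0+0+1+0+0+0+0+0+0+0+0+0+0+0+0+0+0+0+0+1+0+0+0+1 mod 2 = 0
  s[2] = (0001111000011110000111100001111)·(0011000101001001000110011011001) mod 2 = 0+0+0+1+0+0+0+0+0+0+0+0+1+0+0+0+0+0+0+1+1+0+0+0+0+0+0+1+0+0+1 mod 2 = 0
  s[3] = (0000000111111110000000011111111)·(0011000101001001000110011011001) mod 2 = 0+0+0+0+0+0+0+1+0+1+0+0+1+0+0+0+0+0+0+0+0+0+0+1+1+0+1+1+0+0+1 mod 2 = 0
  s[4] = (0000000000000001111111111111111)·(0011000101001001000110011011001) mod 2 = 0+0+0+0+0+0+0+0+0+0+0+0+0+0+0+1+0+0+0+1+1+0+0+1+1+0+1+1+0+0+1 mod 2 = 0
Syndrome = 00000
s = 0: no error detected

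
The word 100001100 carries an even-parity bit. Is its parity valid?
Sum of all bits: 1+0+0+0+0+1+1+0+0 = 3; 3 mod 2 = 1. Result is 1 → parity error detected.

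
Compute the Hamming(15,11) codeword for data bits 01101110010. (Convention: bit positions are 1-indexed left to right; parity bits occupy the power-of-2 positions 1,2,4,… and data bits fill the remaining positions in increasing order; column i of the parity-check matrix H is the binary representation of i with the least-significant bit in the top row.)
Codeword c = d · G (mod 2), d = 01101110010:
  c[0] = d·G[:,0] = (01101110010)·(11011010101) mod 2 = 0+1+0+0+1+0+1+0+0+0+0 mod 2 = 1
  c[1] = d·G[:,1] = (01101110010)·(10110110011) mod 2 = 0+0+1+0+0+1+1+0+0+1+0 mod 2 = 0
  c[2] = d·G[:,2] = (01101110010)·(10000000000) mod 2 = 0+0+0+0+0+0+0+0+0+0+0 mod 2 = 0
  c[3] = d·G[:,3] = (01101110010)·(01110001111) mod 2 = 0+1+1+0+0+0+0+0+0+1+0 mod 2 = 1
  c[4] = d·G[:,4] = (01101110010)·(01000000000) mod 2 = 0+1+0+0+0+0+0+0+0+0+0 mod 2 = 1
  c[5] = d·G[:,5] = (01101110010)·(00100000000) mod 2 = 0+0+1+0+0+0+0+0+0+0+0 mod 2 = 1
  c[6] = d·G[:,6] = (01101110010)·(00010000000) mod 2 = 0+0+0+0+0+0+0+0+0+0+0 mod 2 = 0
  c[7] = d·G[:,7] = (01101110010)·(00001111111) mod 2 = 0+0+0+0+1+1+1+0+0+1+0 mod 2 = 0
  c[8] = d·G[:,8] = (01101110010)·(00001000000) mod 2 = 0+0+0+0+1+0+0+0+0+0+0 mod 2 = 1
  c[9] = d·G[:,9] = (01101110010)·(00000100000) mod 2 = 0+0+0+0+0+1+0+0+0+0+0 mod 2 = 1
  c[10] = d·G[:,10] = (01101110010)·(00000010000) mod 2 = 0+0+0+0+0+0+1+0+0+0+0 mod 2 = 1
  c[11] = d·G[:,11] = (01101110010)·(00000001000) mod 2 = 0+0+0+0+0+0+0+0+0+0+0 mod 2 = 0
  c[12] = d·G[:,12] = (01101110010)·(00000000100) mod 2 = 0+0+0+0+0+0+0+0+0+0+0 mod 2 = 0
  c[13] = d·G[:,13] = (01101110010)·(00000000010) mod 2 = 0+0+0+0+0+0+0+0+0+1+0 mod 2 = 1
  c[14] = d·G[:,14] = (01101110010)·(00000000001) mod 2 = 0+0+0+0+0+0+0+0+0+0+0 mod 2 = 0
Codeword = 100111001110010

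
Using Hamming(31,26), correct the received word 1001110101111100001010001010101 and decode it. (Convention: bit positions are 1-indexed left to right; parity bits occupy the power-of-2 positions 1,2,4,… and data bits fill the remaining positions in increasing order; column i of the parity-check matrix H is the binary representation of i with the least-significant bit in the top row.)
Syndrome s = H · r^T (mod 2), r = 1001110101111100001010001010101:
  s[0] = (1010101010101010101010101010101)·(1001110101111100001010001010101) mod 2 = 1+0+0+0+1+0+0+0+0+0+1+0+1+0+0+0+0+0+1+0+1+0+0+0+1+0+1+0+1+0+1 mod 2 = 0
  s[1] = (0110011001100110011001100110011)·(1001110101111100001010001010101) mod 2 = 0+0+0+0+0+1+0+0+0+1+1+0+0+1+0+0+0+0+1+0+0+0+0+0+0+0+1+0+0+0+1 mod 2 = 1
  s[2] = (0001111000011110000111100001111)·(1001110101111100001010001010101) mod 2 = 0+0+0+1+1+1+0+0+0+0+0+1+1+1+0+0+0+0+0+0+1+0+0+0+0+0+0+0+1+0+1 mod 2 = 1
  s[3] = (0000000111111110000000011111111)·(1001110101111100001010001010101) mod 2 = 0+0+0+0+0+0+0+1+0+1+1+1+1+1+0+0+0+0+0+0+0+0+0+0+1+0+1+0+1+0+1 mod 2 = 0
  s[4] = (0000000000000001111111111111111)·(1001110101111100001010001010101) mod 2 = 0+0+0+0+0+0+0+0+0+0+0+0+0+0+0+0+0+0+1+0+1+0+0+0+1+0+1+0+1+0+1 mod 2 = 0
Syndrome = 01100
Column 6 of H equals this syndrome → error at bit 6 (1-indexed).
Flip bit 6: 1001110101111100001010001010101 → 1001100101111100001010001010101
Extract data bits at positions {3,5,6,7,9,10,11,12,13,14,15,17,18,19,20,21,22,23,24,25,26,27,28,29,30,31}: 01000111110001010001010101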